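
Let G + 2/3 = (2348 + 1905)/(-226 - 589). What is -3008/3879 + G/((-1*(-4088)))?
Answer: -10040418737/12923741880 ≈ -0.77690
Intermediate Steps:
G = -14389/2445 (G = -2/3 + (2348 + 1905)/(-226 - 589) = -2/3 + 4253/(-815) = -2/3 + 4253*(-1/815) = -2/3 - 4253/815 = -14389/2445 ≈ -5.8851)
-3008/3879 + G/((-1*(-4088))) = -3008/3879 - 14389/(2445*((-1*(-4088)))) = -3008*1/3879 - 14389/2445/4088 = -3008/3879 - 14389/2445*1/4088 = -3008/3879 - 14389/9995160 = -10040418737/12923741880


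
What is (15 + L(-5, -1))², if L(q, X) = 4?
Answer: 361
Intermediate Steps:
(15 + L(-5, -1))² = (15 + 4)² = 19² = 361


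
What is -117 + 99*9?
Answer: 774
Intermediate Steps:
-117 + 99*9 = -117 + 891 = 774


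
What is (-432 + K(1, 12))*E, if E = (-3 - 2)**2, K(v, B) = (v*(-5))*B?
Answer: -12300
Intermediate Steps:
K(v, B) = -5*B*v (K(v, B) = (-5*v)*B = -5*B*v)
E = 25 (E = (-5)**2 = 25)
(-432 + K(1, 12))*E = (-432 - 5*12*1)*25 = (-432 - 60)*25 = -492*25 = -12300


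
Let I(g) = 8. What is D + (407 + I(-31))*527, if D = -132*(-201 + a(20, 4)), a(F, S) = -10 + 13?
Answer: 244841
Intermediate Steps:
a(F, S) = 3
D = 26136 (D = -132*(-201 + 3) = -132*(-198) = 26136)
D + (407 + I(-31))*527 = 26136 + (407 + 8)*527 = 26136 + 415*527 = 26136 + 218705 = 244841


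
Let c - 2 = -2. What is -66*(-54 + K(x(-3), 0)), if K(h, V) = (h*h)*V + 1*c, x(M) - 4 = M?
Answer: 3564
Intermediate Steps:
c = 0 (c = 2 - 2 = 0)
x(M) = 4 + M
K(h, V) = V*h² (K(h, V) = (h*h)*V + 1*0 = h²*V + 0 = V*h² + 0 = V*h²)
-66*(-54 + K(x(-3), 0)) = -66*(-54 + 0*(4 - 3)²) = -66*(-54 + 0*1²) = -66*(-54 + 0*1) = -66*(-54 + 0) = -66*(-54) = 3564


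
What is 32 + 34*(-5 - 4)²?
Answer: 2786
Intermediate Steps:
32 + 34*(-5 - 4)² = 32 + 34*(-9)² = 32 + 34*81 = 32 + 2754 = 2786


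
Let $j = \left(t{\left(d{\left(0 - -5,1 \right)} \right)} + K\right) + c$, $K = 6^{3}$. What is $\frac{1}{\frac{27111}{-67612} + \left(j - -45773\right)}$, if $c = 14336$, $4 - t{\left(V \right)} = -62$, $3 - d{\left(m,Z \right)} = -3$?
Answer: $\frac{67612}{4083129181} \approx 1.6559 \cdot 10^{-5}$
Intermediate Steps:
$d{\left(m,Z \right)} = 6$ ($d{\left(m,Z \right)} = 3 - -3 = 3 + 3 = 6$)
$t{\left(V \right)} = 66$ ($t{\left(V \right)} = 4 - -62 = 4 + 62 = 66$)
$K = 216$
$j = 14618$ ($j = \left(66 + 216\right) + 14336 = 282 + 14336 = 14618$)
$\frac{1}{\frac{27111}{-67612} + \left(j - -45773\right)} = \frac{1}{\frac{27111}{-67612} + \left(14618 - -45773\right)} = \frac{1}{27111 \left(- \frac{1}{67612}\right) + \left(14618 + 45773\right)} = \frac{1}{- \frac{27111}{67612} + 60391} = \frac{1}{\frac{4083129181}{67612}} = \frac{67612}{4083129181}$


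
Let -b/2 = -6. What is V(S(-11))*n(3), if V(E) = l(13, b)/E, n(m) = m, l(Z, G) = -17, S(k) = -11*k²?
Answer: 51/1331 ≈ 0.038317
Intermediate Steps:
b = 12 (b = -2*(-6) = 12)
V(E) = -17/E
V(S(-11))*n(3) = -17/((-11*(-11)²))*3 = -17/((-11*121))*3 = -17/(-1331)*3 = -17*(-1/1331)*3 = (17/1331)*3 = 51/1331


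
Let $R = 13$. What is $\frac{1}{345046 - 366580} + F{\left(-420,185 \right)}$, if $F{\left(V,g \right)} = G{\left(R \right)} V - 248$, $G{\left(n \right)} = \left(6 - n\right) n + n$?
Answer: $\frac{700113407}{21534} \approx 32512.0$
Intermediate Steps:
$G{\left(n \right)} = n + n \left(6 - n\right)$ ($G{\left(n \right)} = n \left(6 - n\right) + n = n + n \left(6 - n\right)$)
$F{\left(V,g \right)} = -248 - 78 V$ ($F{\left(V,g \right)} = 13 \left(7 - 13\right) V - 248 = 13 \left(-6\right) V - 248 = - 78 V - 248 = -248 - 78 V$)
$\frac{1}{345046 - 366580} + F{\left(-420,185 \right)} = \frac{1}{345046 - 366580} - -32512 = \frac{1}{-21534} + \left(-248 + 32760\right) = - \frac{1}{21534} + 32512 = \frac{700113407}{21534}$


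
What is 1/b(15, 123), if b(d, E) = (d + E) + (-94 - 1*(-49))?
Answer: 1/93 ≈ 0.010753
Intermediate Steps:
b(d, E) = -45 + E + d (b(d, E) = (E + d) + (-94 + 49) = (E + d) - 45 = -45 + E + d)
1/b(15, 123) = 1/(-45 + 123 + 15) = 1/93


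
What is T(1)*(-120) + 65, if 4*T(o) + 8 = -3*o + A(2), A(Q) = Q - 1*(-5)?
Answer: 185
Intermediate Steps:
A(Q) = 5 + Q (A(Q) = Q + 5 = 5 + Q)
T(o) = -¼ - 3*o/4 (T(o) = -2 + (-3*o + (5 + 2))/4 = -2 + (-3*o + 7)/4 = -2 + (7 - 3*o)/4 = -2 + (7/4 - 3*o/4) = -¼ - 3*o/4)
T(1)*(-120) + 65 = (-¼ - ¾*1)*(-120) + 65 = (-¼ - ¾)*(-120) + 65 = -1*(-120) + 65 = 120 + 65 = 185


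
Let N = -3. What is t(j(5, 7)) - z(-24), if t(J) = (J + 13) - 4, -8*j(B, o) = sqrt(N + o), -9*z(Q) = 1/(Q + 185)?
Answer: 50719/5796 ≈ 8.7507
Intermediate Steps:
z(Q) = -1/(9*(185 + Q)) (z(Q) = -1/(9*(Q + 185)) = -1/(9*(185 + Q)))
j(B, o) = -sqrt(-3 + o)/8
t(J) = 9 + J (t(J) = (13 + J) - 4 = 9 + J)
t(j(5, 7)) - z(-24) = (9 - sqrt(-3 + 7)/8) - (-1)/(1665 + 9*(-24)) = (9 - sqrt(4)/8) - (-1)/(1665 - 216) = (9 - 1/8*2) - (-1)/1449 = (9 - 1/4) - (-1)/1449 = 35/4 - 1*(-1/1449) = 35/4 + 1/1449 = 50719/5796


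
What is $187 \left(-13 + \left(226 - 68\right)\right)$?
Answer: $27115$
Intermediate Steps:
$187 \left(-13 + \left(226 - 68\right)\right) = 187 \left(-13 + 158\right) = 187 \cdot 145 = 27115$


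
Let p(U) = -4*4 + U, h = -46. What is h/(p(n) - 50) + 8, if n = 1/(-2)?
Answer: 1156/133 ≈ 8.6917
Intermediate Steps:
n = -½ ≈ -0.50000
p(U) = -16 + U
h/(p(n) - 50) + 8 = -46/((-16 - ½) - 50) + 8 = -46/(-33/2 - 50) + 8 = -46/(-133/2) + 8 = -2/133*(-46) + 8 = 92/133 + 8 = 1156/133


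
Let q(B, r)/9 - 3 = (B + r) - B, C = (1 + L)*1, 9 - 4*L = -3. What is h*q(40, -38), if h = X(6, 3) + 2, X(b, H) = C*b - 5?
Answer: -6615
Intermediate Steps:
L = 3 (L = 9/4 - ¼*(-3) = 9/4 + ¾ = 3)
C = 4 (C = (1 + 3)*1 = 4*1 = 4)
q(B, r) = 27 + 9*r (q(B, r) = 27 + 9*((B + r) - B) = 27 + 9*r)
X(b, H) = -5 + 4*b (X(b, H) = 4*b - 5 = -5 + 4*b)
h = 21 (h = (-5 + 4*6) + 2 = (-5 + 24) + 2 = 19 + 2 = 21)
h*q(40, -38) = 21*(27 + 9*(-38)) = 21*(27 - 342) = 21*(-315) = -6615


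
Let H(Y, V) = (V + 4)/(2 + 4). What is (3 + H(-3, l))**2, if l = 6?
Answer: 196/9 ≈ 21.778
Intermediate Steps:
H(Y, V) = 2/3 + V/6 (H(Y, V) = (4 + V)/6 = (4 + V)*(1/6) = 2/3 + V/6)
(3 + H(-3, l))**2 = (3 + (2/3 + (1/6)*6))**2 = (3 + (2/3 + 1))**2 = (3 + 5/3)**2 = (14/3)**2 = 196/9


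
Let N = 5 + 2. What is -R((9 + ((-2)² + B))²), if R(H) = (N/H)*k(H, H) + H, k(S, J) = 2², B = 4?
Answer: -83549/289 ≈ -289.10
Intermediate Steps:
N = 7
k(S, J) = 4
R(H) = H + 28/H (R(H) = (7/H)*4 + H = 28/H + H = H + 28/H)
-R((9 + ((-2)² + B))²) = -((9 + ((-2)² + 4))² + 28/((9 + ((-2)² + 4))²)) = -((9 + (4 + 4))² + 28/((9 + (4 + 4))²)) = -((9 + 8)² + 28/((9 + 8)²)) = -(17² + 28/(17²)) = -(289 + 28/289) = -1*83549/289 = -83549/289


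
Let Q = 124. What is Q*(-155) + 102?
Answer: -19118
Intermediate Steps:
Q*(-155) + 102 = 124*(-155) + 102 = -19220 + 102 = -19118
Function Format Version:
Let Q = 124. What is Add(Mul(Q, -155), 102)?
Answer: -19118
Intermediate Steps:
Add(Mul(Q, -155), 102) = Add(Mul(124, -155), 102) = Add(-19220, 102) = -19118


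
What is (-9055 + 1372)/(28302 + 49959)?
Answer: -2561/26087 ≈ -0.098171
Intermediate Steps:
(-9055 + 1372)/(28302 + 49959) = -7683/78261 = -7683*1/78261 = -2561/26087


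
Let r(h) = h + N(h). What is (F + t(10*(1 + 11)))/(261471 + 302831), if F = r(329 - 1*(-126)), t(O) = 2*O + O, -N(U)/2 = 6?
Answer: 803/564302 ≈ 0.0014230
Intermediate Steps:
N(U) = -12 (N(U) = -2*6 = -12)
t(O) = 3*O
r(h) = -12 + h (r(h) = h - 12 = -12 + h)
F = 443 (F = -12 + (329 - 1*(-126)) = -12 + (329 + 126) = -12 + 455 = 443)
(F + t(10*(1 + 11)))/(261471 + 302831) = (443 + 3*(10*(1 + 11)))/(261471 + 302831) = (443 + 3*(10*12))/564302 = (443 + 3*120)*(1/564302) = (443 + 360)*(1/564302) = 803*(1/564302) = 803/564302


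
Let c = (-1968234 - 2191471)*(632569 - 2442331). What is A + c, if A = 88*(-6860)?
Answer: 7528075436530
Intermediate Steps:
A = -603680
c = 7528076040210 (c = -4159705*(-1809762) = 7528076040210)
A + c = -603680 + 7528076040210 = 7528075436530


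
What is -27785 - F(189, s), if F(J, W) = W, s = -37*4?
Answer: -27637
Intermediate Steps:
s = -148
-27785 - F(189, s) = -27785 - 1*(-148) = -27785 + 148 = -27637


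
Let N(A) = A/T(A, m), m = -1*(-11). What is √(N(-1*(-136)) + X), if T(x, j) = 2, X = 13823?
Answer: √13891 ≈ 117.86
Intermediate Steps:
m = 11
N(A) = A/2
√(N(-1*(-136)) + X) = √((-1*(-136))/2 + 13823) = √((½)*136 + 13823) = √(68 + 13823) = √13891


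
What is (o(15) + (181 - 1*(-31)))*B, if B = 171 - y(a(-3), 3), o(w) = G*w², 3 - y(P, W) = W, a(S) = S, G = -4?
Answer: -117648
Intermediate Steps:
y(P, W) = 3 - W
o(w) = -4*w²
B = 171 (B = 171 - (3 - 1*3) = 171 - (3 - 3) = 171 - 1*0 = 171 + 0 = 171)
(o(15) + (181 - 1*(-31)))*B = (-4*15² + (181 - 1*(-31)))*171 = (-4*225 + (181 + 31))*171 = (-900 + 212)*171 = -688*171 = -117648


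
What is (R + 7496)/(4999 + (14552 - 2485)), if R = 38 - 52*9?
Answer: 3533/8533 ≈ 0.41404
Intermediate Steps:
R = -430 (R = 38 - 468 = -430)
(R + 7496)/(4999 + (14552 - 2485)) = (-430 + 7496)/(4999 + (14552 - 2485)) = 7066/(4999 + 12067) = 7066/17066 = 7066*(1/17066) = 3533/8533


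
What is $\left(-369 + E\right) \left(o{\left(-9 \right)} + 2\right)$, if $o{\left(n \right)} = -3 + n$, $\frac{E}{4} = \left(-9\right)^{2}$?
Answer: $450$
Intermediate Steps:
$E = 324$ ($E = 4 \left(-9\right)^{2} = 4 \cdot 81 = 324$)
$\left(-369 + E\right) \left(o{\left(-9 \right)} + 2\right) = \left(-369 + 324\right) \left(\left(-3 - 9\right) + 2\right) = - 45 \left(-12 + 2\right) = \left(-45\right) \left(-10\right) = 450$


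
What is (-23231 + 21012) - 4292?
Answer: -6511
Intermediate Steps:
(-23231 + 21012) - 4292 = -2219 - 4292 = -6511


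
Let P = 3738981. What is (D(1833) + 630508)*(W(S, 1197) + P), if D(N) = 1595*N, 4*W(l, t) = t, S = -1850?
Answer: 53159746902303/4 ≈ 1.3290e+13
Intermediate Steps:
W(l, t) = t/4
(D(1833) + 630508)*(W(S, 1197) + P) = (1595*1833 + 630508)*((¼)*1197 + 3738981) = (2923635 + 630508)*(1197/4 + 3738981) = 3554143*(14957121/4) = 53159746902303/4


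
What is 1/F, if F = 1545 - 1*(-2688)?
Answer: 1/4233 ≈ 0.00023624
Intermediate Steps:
F = 4233 (F = 1545 + 2688 = 4233)
1/F = 1/4233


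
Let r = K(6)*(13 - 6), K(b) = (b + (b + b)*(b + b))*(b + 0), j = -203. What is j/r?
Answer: -29/900 ≈ -0.032222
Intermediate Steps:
K(b) = b*(b + 4*b²) (K(b) = (b + (2*b)*(2*b))*b = (b + 4*b²)*b = b*(b + 4*b²))
r = 6300 (r = (6²*(1 + 4*6))*(13 - 6) = (36*(1 + 24))*7 = (36*25)*7 = 900*7 = 6300)
j/r = -203/6300 = -203*1/6300 = -29/900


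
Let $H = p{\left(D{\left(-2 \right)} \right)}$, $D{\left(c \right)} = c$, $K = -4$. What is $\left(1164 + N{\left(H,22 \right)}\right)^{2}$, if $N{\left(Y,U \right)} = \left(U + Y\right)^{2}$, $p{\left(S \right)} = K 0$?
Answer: $2715904$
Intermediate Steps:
$p{\left(S \right)} = 0$ ($p{\left(S \right)} = \left(-4\right) 0 = 0$)
$H = 0$
$\left(1164 + N{\left(H,22 \right)}\right)^{2} = \left(1164 + \left(22 + 0\right)^{2}\right)^{2} = \left(1164 + 22^{2}\right)^{2} = \left(1164 + 484\right)^{2} = 1648^{2} = 2715904$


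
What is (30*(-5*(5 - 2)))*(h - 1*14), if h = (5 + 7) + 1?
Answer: 450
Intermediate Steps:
h = 13 (h = 12 + 1 = 13)
(30*(-5*(5 - 2)))*(h - 1*14) = (30*(-5*(5 - 2)))*(13 - 1*14) = (30*(-5*3))*(13 - 14) = (30*(-15))*(-1) = -450*(-1) = 450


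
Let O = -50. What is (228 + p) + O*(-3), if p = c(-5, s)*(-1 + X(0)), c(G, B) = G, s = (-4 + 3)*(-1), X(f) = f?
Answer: 383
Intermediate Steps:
s = 1 (s = -1*(-1) = 1)
p = 5 (p = -5*(-1 + 0) = -5*(-1) = 5)
(228 + p) + O*(-3) = (228 + 5) - 50*(-3) = 233 + 150 = 383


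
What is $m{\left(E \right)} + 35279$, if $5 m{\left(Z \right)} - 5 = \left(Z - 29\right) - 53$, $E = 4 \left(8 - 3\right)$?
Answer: $\frac{176338}{5} \approx 35268.0$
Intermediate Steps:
$E = 20$ ($E = 4 \cdot 5 = 20$)
$m{\left(Z \right)} = - \frac{77}{5} + \frac{Z}{5}$ ($m{\left(Z \right)} = 1 + \frac{\left(Z - 29\right) - 53}{5} = 1 + \frac{\left(-29 + Z\right) - 53}{5} = 1 + \frac{-82 + Z}{5} = 1 + \left(- \frac{82}{5} + \frac{Z}{5}\right) = - \frac{77}{5} + \frac{Z}{5}$)
$m{\left(E \right)} + 35279 = \left(- \frac{77}{5} + \frac{1}{5} \cdot 20\right) + 35279 = \left(- \frac{77}{5} + 4\right) + 35279 = - \frac{57}{5} + 35279 = \frac{176338}{5}$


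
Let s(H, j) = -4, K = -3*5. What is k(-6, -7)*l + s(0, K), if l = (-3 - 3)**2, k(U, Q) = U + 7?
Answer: 32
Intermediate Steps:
K = -15
k(U, Q) = 7 + U
l = 36 (l = (-6)**2 = 36)
k(-6, -7)*l + s(0, K) = (7 - 6)*36 - 4 = 1*36 - 4 = 36 - 4 = 32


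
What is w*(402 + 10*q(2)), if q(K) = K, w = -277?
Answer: -116894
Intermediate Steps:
w*(402 + 10*q(2)) = -277*(402 + 10*2) = -277*(402 + 20) = -277*422 = -116894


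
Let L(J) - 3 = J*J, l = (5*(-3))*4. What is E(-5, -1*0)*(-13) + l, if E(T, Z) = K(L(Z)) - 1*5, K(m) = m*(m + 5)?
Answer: -307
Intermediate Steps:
l = -60 (l = -15*4 = -60)
L(J) = 3 + J² (L(J) = 3 + J*J = 3 + J²)
K(m) = m*(5 + m)
E(T, Z) = -5 + (3 + Z²)*(8 + Z²) (E(T, Z) = (3 + Z²)*(5 + (3 + Z²)) - 1*5 = (3 + Z²)*(8 + Z²) - 5 = -5 + (3 + Z²)*(8 + Z²))
E(-5, -1*0)*(-13) + l = (19 + (-1*0)⁴ + 11*(-1*0)²)*(-13) - 60 = (19 + 0⁴ + 11*0²)*(-13) - 60 = (19 + 0 + 11*0)*(-13) - 60 = (19 + 0 + 0)*(-13) - 60 = 19*(-13) - 60 = -247 - 60 = -307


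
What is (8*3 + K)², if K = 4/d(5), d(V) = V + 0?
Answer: 15376/25 ≈ 615.04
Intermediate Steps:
d(V) = V
K = ⅘ (K = 4/5 = 4*(⅕) = ⅘ ≈ 0.80000)
(8*3 + K)² = (8*3 + ⅘)² = (24 + ⅘)² = (124/5)² = 15376/25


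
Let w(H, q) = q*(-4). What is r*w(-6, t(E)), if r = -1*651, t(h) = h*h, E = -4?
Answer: 41664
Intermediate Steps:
t(h) = h**2
r = -651
w(H, q) = -4*q
r*w(-6, t(E)) = -(-2604)*(-4)**2 = -(-2604)*16 = -651*(-64) = 41664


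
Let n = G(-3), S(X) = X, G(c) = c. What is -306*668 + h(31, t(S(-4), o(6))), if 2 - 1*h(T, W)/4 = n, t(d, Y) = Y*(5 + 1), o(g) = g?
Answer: -204388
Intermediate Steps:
n = -3
t(d, Y) = 6*Y (t(d, Y) = Y*6 = 6*Y)
h(T, W) = 20 (h(T, W) = 8 - 4*(-3) = 8 + 12 = 20)
-306*668 + h(31, t(S(-4), o(6))) = -306*668 + 20 = -204408 + 20 = -204388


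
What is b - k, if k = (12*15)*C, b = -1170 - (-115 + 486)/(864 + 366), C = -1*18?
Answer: 2545729/1230 ≈ 2069.7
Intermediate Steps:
C = -18
b = -1439471/1230 (b = -1170 - 371/1230 = -1439471/1230 ≈ -1170.3)
k = -3240 (k = (12*15)*(-18) = 180*(-18) = -3240)
b - k = -1439471/1230 - 1*(-3240) = -1439471/1230 + 3240 = 2545729/1230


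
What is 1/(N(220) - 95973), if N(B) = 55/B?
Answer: -4/383891 ≈ -1.0420e-5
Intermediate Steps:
1/(N(220) - 95973) = 1/(55/220 - 95973) = 1/(55*(1/220) - 95973) = 1/(1/4 - 95973) = 1/(-383891/4) = -4/383891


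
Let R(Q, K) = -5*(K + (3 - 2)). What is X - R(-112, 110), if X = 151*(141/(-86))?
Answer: 26439/86 ≈ 307.43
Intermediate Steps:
R(Q, K) = -5 - 5*K (R(Q, K) = -5*(K + 1) = -5*(1 + K) = -5 - 5*K)
X = -21291/86 (X = 151*(141*(-1/86)) = 151*(-141/86) = -21291/86 ≈ -247.57)
X - R(-112, 110) = -21291/86 - (-5 - 5*110) = -21291/86 - (-5 - 550) = -21291/86 - 1*(-555) = -21291/86 + 555 = 26439/86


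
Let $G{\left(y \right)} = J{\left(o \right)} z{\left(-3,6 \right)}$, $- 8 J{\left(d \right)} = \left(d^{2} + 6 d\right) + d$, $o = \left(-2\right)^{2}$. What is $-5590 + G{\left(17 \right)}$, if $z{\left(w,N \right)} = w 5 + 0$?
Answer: $- \frac{11015}{2} \approx -5507.5$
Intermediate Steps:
$o = 4$
$z{\left(w,N \right)} = 5 w$ ($z{\left(w,N \right)} = 5 w + 0 = 5 w$)
$J{\left(d \right)} = - \frac{7 d}{8} - \frac{d^{2}}{8}$ ($J{\left(d \right)} = - \frac{\left(d^{2} + 6 d\right) + d}{8} = - \frac{d^{2} + 7 d}{8} = - \frac{7 d}{8} - \frac{d^{2}}{8}$)
$G{\left(y \right)} = \frac{165}{2}$ ($G{\left(y \right)} = \left(- \frac{1}{8}\right) 4 \left(7 + 4\right) 5 \left(-3\right) = \left(- \frac{1}{8}\right) 4 \cdot 11 \left(-15\right) = \left(- \frac{11}{2}\right) \left(-15\right) = \frac{165}{2}$)
$-5590 + G{\left(17 \right)} = -5590 + \frac{165}{2} = - \frac{11015}{2}$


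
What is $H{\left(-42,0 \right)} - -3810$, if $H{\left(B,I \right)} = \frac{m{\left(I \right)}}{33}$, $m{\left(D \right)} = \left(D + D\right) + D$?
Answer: $3810$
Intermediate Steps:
$m{\left(D \right)} = 3 D$ ($m{\left(D \right)} = 2 D + D = 3 D$)
$H{\left(B,I \right)} = \frac{I}{11}$ ($H{\left(B,I \right)} = \frac{3 I}{33} = 3 I \frac{1}{33} = \frac{I}{11}$)
$H{\left(-42,0 \right)} - -3810 = \frac{1}{11} \cdot 0 - -3810 = 0 + 3810 = 3810$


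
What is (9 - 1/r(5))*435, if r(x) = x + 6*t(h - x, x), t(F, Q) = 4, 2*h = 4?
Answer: 3900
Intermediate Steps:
h = 2 (h = (½)*4 = 2)
r(x) = 24 + x (r(x) = x + 6*4 = x + 24 = 24 + x)
(9 - 1/r(5))*435 = (9 - 1/(24 + 5))*435 = (9 - 1/29)*435 = (260/29)*435 = 3900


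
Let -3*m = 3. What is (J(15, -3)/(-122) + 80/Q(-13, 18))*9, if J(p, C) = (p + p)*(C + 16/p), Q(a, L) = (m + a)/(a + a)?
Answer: 572787/427 ≈ 1341.4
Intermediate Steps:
m = -1 (m = -⅓*3 = -1)
Q(a, L) = (-1 + a)/(2*a) (Q(a, L) = (-1 + a)/(a + a) = (-1 + a)/((2*a)) = (-1 + a)*(1/(2*a)) = (-1 + a)/(2*a))
J(p, C) = 2*p*(C + 16/p) (J(p, C) = (2*p)*(C + 16/p) = 2*p*(C + 16/p))
(J(15, -3)/(-122) + 80/Q(-13, 18))*9 = ((32 + 2*(-3)*15)/(-122) + 80/(((½)*(-1 - 13)/(-13))))*9 = ((32 - 90)*(-1/122) + 80/(((½)*(-1/13)*(-14))))*9 = (-58*(-1/122) + 80/(7/13))*9 = (29/61 + 80*(13/7))*9 = (29/61 + 1040/7)*9 = (63643/427)*9 = 572787/427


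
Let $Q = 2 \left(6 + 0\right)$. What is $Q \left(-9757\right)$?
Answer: $-117084$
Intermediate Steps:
$Q = 12$ ($Q = 2 \cdot 6 = 12$)
$Q \left(-9757\right) = 12 \left(-9757\right) = -117084$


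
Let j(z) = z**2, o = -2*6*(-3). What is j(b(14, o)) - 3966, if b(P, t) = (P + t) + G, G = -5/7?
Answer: -75309/49 ≈ -1536.9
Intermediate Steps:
G = -5/7 (G = -5*1/7 = -5/7 ≈ -0.71429)
o = 36 (o = -12*(-3) = 36)
b(P, t) = -5/7 + P + t (b(P, t) = (P + t) - 5/7 = -5/7 + P + t)
j(b(14, o)) - 3966 = (-5/7 + 14 + 36)**2 - 3966 = (345/7)**2 - 3966 = 119025/49 - 3966 = -75309/49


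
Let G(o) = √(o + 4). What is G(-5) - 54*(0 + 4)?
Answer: -216 + I ≈ -216.0 + 1.0*I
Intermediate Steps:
G(o) = √(4 + o)
G(-5) - 54*(0 + 4) = √(4 - 5) - 54*(0 + 4) = √(-1) - 54*4 = I - 9*24 = I - 216 = -216 + I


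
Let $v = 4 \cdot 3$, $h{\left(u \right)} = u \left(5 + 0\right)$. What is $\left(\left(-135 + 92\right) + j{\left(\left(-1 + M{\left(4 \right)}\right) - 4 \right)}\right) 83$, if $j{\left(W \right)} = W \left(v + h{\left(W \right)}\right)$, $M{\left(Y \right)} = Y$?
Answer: $-4150$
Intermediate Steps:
$h{\left(u \right)} = 5 u$ ($h{\left(u \right)} = u 5 = 5 u$)
$v = 12$
$j{\left(W \right)} = W \left(12 + 5 W\right)$
$\left(\left(-135 + 92\right) + j{\left(\left(-1 + M{\left(4 \right)}\right) - 4 \right)}\right) 83 = \left(\left(-135 + 92\right) + \left(\left(-1 + 4\right) - 4\right) \left(12 + 5 \left(\left(-1 + 4\right) - 4\right)\right)\right) 83 = \left(-43 + \left(3 - 4\right) \left(12 + 5 \left(3 - 4\right)\right)\right) 83 = \left(-43 - \left(12 + 5 \left(-1\right)\right)\right) 83 = \left(-43 - \left(12 - 5\right)\right) 83 = \left(-43 - 7\right) 83 = \left(-50\right) 83 = -4150$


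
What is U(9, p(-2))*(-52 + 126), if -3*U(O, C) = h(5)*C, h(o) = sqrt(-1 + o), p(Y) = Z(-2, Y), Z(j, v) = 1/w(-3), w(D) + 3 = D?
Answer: 74/9 ≈ 8.2222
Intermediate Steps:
w(D) = -3 + D
Z(j, v) = -1/6 (Z(j, v) = 1/(-3 - 3) = 1/(-6) = -1/6)
p(Y) = -1/6
U(O, C) = -2*C/3 (U(O, C) = -sqrt(-1 + 5)*C/3 = -sqrt(4)*C/3 = -2*C/3)
U(9, p(-2))*(-52 + 126) = (-2/3*(-1/6))*(-52 + 126) = (1/9)*74 = 74/9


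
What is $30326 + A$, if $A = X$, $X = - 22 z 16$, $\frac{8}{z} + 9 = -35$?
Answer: $30390$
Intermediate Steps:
$z = - \frac{2}{11}$ ($z = \frac{8}{-9 - 35} = \frac{8}{-44} = 8 \left(- \frac{1}{44}\right) = - \frac{2}{11} \approx -0.18182$)
$X = 64$ ($X = \left(-22\right) \left(- \frac{2}{11}\right) 16 = 4 \cdot 16 = 64$)
$A = 64$
$30326 + A = 30326 + 64 = 30390$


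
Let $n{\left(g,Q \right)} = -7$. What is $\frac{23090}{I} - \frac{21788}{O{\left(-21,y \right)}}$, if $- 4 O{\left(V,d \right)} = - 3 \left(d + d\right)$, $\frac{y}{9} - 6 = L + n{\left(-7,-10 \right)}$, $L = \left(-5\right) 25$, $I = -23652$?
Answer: $\frac{2938603}{248346} \approx 11.833$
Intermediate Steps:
$L = -125$
$y = -1134$ ($y = 54 + 9 \left(-125 - 7\right) = 54 + 9 \left(-132\right) = 54 - 1188 = -1134$)
$O{\left(V,d \right)} = \frac{3 d}{2}$ ($O{\left(V,d \right)} = - \frac{\left(-3\right) \left(d + d\right)}{4} = - \frac{\left(-3\right) 2 d}{4} = - \frac{\left(-6\right) d}{4} = \frac{3 d}{2}$)
$\frac{23090}{I} - \frac{21788}{O{\left(-21,y \right)}} = \frac{23090}{-23652} - \frac{21788}{\frac{3}{2} \left(-1134\right)} = 23090 \left(- \frac{1}{23652}\right) - \frac{21788}{-1701} = - \frac{11545}{11826} - - \frac{21788}{1701} = - \frac{11545}{11826} + \frac{21788}{1701} = \frac{2938603}{248346}$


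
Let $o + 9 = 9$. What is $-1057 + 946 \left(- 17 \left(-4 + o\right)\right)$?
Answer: $63271$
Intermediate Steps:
$o = 0$ ($o = -9 + 9 = 0$)
$-1057 + 946 \left(- 17 \left(-4 + o\right)\right) = -1057 + 946 \left(- 17 \left(-4 + 0\right)\right) = -1057 + 946 \left(\left(-17\right) \left(-4\right)\right) = -1057 + 946 \cdot 68 = -1057 + 64328 = 63271$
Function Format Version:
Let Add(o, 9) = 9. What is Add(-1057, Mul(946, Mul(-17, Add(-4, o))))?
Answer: 63271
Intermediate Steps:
o = 0 (o = Add(-9, 9) = 0)
Add(-1057, Mul(946, Mul(-17, Add(-4, o)))) = Add(-1057, Mul(946, Mul(-17, Add(-4, 0)))) = Add(-1057, Mul(946, Mul(-17, -4))) = Add(-1057, Mul(946, 68)) = Add(-1057, 64328) = 63271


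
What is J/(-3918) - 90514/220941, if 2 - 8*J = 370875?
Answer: 157892177/13822704 ≈ 11.423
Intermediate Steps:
J = -370873/8 (J = ¼ - ⅛*370875 = ¼ - 370875/8 = -370873/8 ≈ -46359.)
J/(-3918) - 90514/220941 = -370873/8/(-3918) - 90514/220941 = -370873/8*(-1/3918) - 90514*1/220941 = 370873/31344 - 542/1323 = 157892177/13822704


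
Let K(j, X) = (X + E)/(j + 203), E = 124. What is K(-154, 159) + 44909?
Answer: 2200824/49 ≈ 44915.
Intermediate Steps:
K(j, X) = (124 + X)/(203 + j) (K(j, X) = (X + 124)/(j + 203) = (124 + X)/(203 + j))
K(-154, 159) + 44909 = (124 + 159)/(203 - 154) + 44909 = 283/49 + 44909 = 2200824/49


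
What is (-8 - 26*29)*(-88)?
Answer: 67056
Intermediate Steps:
(-8 - 26*29)*(-88) = (-8 - 754)*(-88) = -762*(-88) = 67056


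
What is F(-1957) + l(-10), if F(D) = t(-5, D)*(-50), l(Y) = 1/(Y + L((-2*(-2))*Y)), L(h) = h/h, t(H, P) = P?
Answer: 880649/9 ≈ 97850.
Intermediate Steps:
L(h) = 1
l(Y) = 1/(1 + Y) (l(Y) = 1/(Y + 1) = 1/(1 + Y))
F(D) = -50*D (F(D) = D*(-50) = -50*D)
F(-1957) + l(-10) = -50*(-1957) + 1/(1 - 10) = 97850 + 1/(-9) = 97850 - 1/9 = 880649/9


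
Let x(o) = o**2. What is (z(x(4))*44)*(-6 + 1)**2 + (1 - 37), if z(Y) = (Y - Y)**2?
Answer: -36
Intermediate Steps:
z(Y) = 0 (z(Y) = 0**2 = 0)
(z(x(4))*44)*(-6 + 1)**2 + (1 - 37) = (0*44)*(-6 + 1)**2 + (1 - 37) = 0*(-5)**2 - 36 = 0*25 - 36 = 0 - 36 = -36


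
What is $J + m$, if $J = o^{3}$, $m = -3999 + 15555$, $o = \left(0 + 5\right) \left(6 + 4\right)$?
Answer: $136556$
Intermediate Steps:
$o = 50$ ($o = 5 \cdot 10 = 50$)
$m = 11556$
$J = 125000$ ($J = 50^{3} = 125000$)
$J + m = 125000 + 11556 = 136556$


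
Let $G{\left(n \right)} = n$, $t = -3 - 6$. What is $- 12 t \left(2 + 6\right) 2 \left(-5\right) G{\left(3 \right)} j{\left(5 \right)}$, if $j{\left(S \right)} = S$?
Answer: $-129600$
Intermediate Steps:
$t = -9$ ($t = -3 - 6 = -9$)
$- 12 t \left(2 + 6\right) 2 \left(-5\right) G{\left(3 \right)} j{\left(5 \right)} = - 12 - 9 \left(2 + 6\right) 2 \left(-5\right) 3 \cdot 5 = - 12 - 9 \cdot 8 \cdot 2 \left(-5\right) 3 \cdot 5 = - 12 \left(-9\right) 16 \left(-5\right) 3 \cdot 5 = - 12 \left(-144\right) \left(-5\right) 3 \cdot 5 = - 12 \cdot 720 \cdot 3 \cdot 5 = \left(-12\right) 2160 \cdot 5 = \left(-25920\right) 5 = -129600$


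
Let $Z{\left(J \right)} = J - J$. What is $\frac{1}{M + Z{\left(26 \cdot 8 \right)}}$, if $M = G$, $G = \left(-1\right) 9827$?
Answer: $- \frac{1}{9827} \approx -0.00010176$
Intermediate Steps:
$G = -9827$
$Z{\left(J \right)} = 0$
$M = -9827$
$\frac{1}{M + Z{\left(26 \cdot 8 \right)}} = \frac{1}{-9827 + 0} = \frac{1}{-9827} = - \frac{1}{9827}$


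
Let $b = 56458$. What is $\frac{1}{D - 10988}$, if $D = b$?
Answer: $\frac{1}{45470} \approx 2.1993 \cdot 10^{-5}$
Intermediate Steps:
$D = 56458$
$\frac{1}{D - 10988} = \frac{1}{56458 - 10988} = \frac{1}{45470}$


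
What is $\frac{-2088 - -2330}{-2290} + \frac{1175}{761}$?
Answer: $\frac{1253294}{871345} \approx 1.4383$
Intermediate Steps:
$\frac{-2088 - -2330}{-2290} + \frac{1175}{761} = \left(-2088 + 2330\right) \left(- \frac{1}{2290}\right) + 1175 \cdot \frac{1}{761} = 242 \left(- \frac{1}{2290}\right) + \frac{1175}{761} = - \frac{121}{1145} + \frac{1175}{761} = \frac{1253294}{871345}$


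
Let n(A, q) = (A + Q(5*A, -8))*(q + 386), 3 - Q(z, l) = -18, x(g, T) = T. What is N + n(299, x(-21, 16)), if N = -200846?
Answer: -72206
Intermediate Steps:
Q(z, l) = 21 (Q(z, l) = 3 - 1*(-18) = 3 + 18 = 21)
n(A, q) = (21 + A)*(386 + q) (n(A, q) = (A + 21)*(q + 386) = (21 + A)*(386 + q))
N + n(299, x(-21, 16)) = -200846 + (8106 + 21*16 + 386*299 + 299*16) = -200846 + (8106 + 336 + 115414 + 4784) = -200846 + 128640 = -72206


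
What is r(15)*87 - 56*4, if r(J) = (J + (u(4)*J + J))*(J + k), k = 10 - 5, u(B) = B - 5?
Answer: 25876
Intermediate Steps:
u(B) = -5 + B
k = 5
r(J) = J*(5 + J) (r(J) = (J + ((-5 + 4)*J + J))*(J + 5) = (J + (-J + J))*(5 + J) = (J + 0)*(5 + J) = J*(5 + J))
r(15)*87 - 56*4 = (15*(5 + 15))*87 - 56*4 = (15*20)*87 - 224 = 300*87 - 224 = 26100 - 224 = 25876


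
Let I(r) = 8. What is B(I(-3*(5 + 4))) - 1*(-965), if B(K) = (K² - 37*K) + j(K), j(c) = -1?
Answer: 732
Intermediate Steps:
B(K) = -1 + K² - 37*K (B(K) = (K² - 37*K) - 1 = -1 + K² - 37*K)
B(I(-3*(5 + 4))) - 1*(-965) = (-1 + 8² - 37*8) - 1*(-965) = (-1 + 64 - 296) + 965 = -233 + 965 = 732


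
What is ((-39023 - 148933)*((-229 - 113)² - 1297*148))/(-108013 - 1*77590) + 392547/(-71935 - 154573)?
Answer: -187808681952921/2472974372 ≈ -75945.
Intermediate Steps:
((-39023 - 148933)*((-229 - 113)² - 1297*148))/(-108013 - 1*77590) + 392547/(-71935 - 154573) = (-187956*((-342)² - 191956))/(-108013 - 77590) + 392547/(-226508) = -187956*(116964 - 191956)/(-185603) + 392547*(-1/226508) = -187956*(-74992)*(-1/185603) - 23091/13324 = 14095196352*(-1/185603) - 23091/13324 = -14095196352/185603 - 23091/13324 = -187808681952921/2472974372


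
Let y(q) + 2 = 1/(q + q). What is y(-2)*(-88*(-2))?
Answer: -396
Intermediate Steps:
y(q) = -2 + 1/(2*q) (y(q) = -2 + 1/(q + q) = -2 + 1/(2*q))
y(-2)*(-88*(-2)) = (-2 + (½)/(-2))*(-88*(-2)) = (-2 + (½)*(-½))*176 = (-2 - ¼)*176 = -9/4*176 = -396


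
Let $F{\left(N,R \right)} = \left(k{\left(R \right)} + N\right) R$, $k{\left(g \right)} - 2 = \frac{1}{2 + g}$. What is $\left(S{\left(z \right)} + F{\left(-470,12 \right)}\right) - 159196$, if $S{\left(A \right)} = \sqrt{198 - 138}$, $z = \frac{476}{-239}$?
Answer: $- \frac{1153678}{7} + 2 \sqrt{15} \approx -1.648 \cdot 10^{5}$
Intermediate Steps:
$z = - \frac{476}{239}$ ($z = 476 \left(- \frac{1}{239}\right) = - \frac{476}{239} \approx -1.9916$)
$S{\left(A \right)} = 2 \sqrt{15}$ ($S{\left(A \right)} = \sqrt{60} = 2 \sqrt{15}$)
$k{\left(g \right)} = 2 + \frac{1}{2 + g}$
$F{\left(N,R \right)} = R \left(N + \frac{5 + 2 R}{2 + R}\right)$ ($F{\left(N,R \right)} = \left(\frac{5 + 2 R}{2 + R} + N\right) R = \left(N + \frac{5 + 2 R}{2 + R}\right) R = R \left(N + \frac{5 + 2 R}{2 + R}\right)$)
$\left(S{\left(z \right)} + F{\left(-470,12 \right)}\right) - 159196 = \left(2 \sqrt{15} + \frac{12 \left(5 + 2 \cdot 12 - 470 \left(2 + 12\right)\right)}{2 + 12}\right) - 159196 = \left(2 \sqrt{15} + \frac{12 \left(5 + 24 - 6580\right)}{14}\right) - 159196 = \left(2 \sqrt{15} + 12 \cdot \frac{1}{14} \left(5 + 24 - 6580\right)\right) - 159196 = \left(2 \sqrt{15} + 12 \cdot \frac{1}{14} \left(-6551\right)\right) - 159196 = \left(2 \sqrt{15} - \frac{39306}{7}\right) - 159196 = \left(- \frac{39306}{7} + 2 \sqrt{15}\right) - 159196 = - \frac{1153678}{7} + 2 \sqrt{15}$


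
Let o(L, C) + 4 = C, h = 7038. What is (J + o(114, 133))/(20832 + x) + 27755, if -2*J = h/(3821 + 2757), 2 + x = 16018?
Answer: 292496881381/10538528 ≈ 27755.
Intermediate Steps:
x = 16016 (x = -2 + 16018 = 16016)
o(L, C) = -4 + C
J = -153/286 (J = -3519/(3821 + 2757) = -3519/6578 = -½*153/143 = -153/286 ≈ -0.53496)
(J + o(114, 133))/(20832 + x) + 27755 = (-153/286 + (-4 + 133))/(20832 + 16016) + 27755 = (-153/286 + 129)/36848 + 27755 = (36741/286)*(1/36848) + 27755 = 36741/10538528 + 27755 = 292496881381/10538528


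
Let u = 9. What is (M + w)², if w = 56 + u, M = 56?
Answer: 14641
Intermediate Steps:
w = 65 (w = 56 + 9 = 65)
(M + w)² = (56 + 65)² = 121² = 14641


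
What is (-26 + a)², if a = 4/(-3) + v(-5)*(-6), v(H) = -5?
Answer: 64/9 ≈ 7.1111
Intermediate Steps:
a = 86/3 (a = 4/(-3) - 5*(-6) = 4*(-⅓) + 30 = -4/3 + 30 = 86/3 ≈ 28.667)
(-26 + a)² = (-26 + 86/3)² = (8/3)² = 64/9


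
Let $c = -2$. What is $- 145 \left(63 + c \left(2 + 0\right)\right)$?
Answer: $-8555$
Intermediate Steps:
$- 145 \left(63 + c \left(2 + 0\right)\right) = - 145 \left(63 - 2 \left(2 + 0\right)\right) = - 145 \left(63 - 4\right) = \left(-145\right) 59 = -8555$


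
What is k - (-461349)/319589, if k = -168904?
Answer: -53979399107/319589 ≈ -1.6890e+5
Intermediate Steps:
k - (-461349)/319589 = -168904 - (-461349)/319589 = -168904 - 1*(-461349/319589) = -168904 + 461349/319589 = -53979399107/319589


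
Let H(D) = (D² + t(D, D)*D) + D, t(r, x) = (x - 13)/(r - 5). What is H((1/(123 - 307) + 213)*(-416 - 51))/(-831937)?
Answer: -6130879417508008128565/515526674623727424 ≈ -11892.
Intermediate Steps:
t(r, x) = (-13 + x)/(-5 + r)
H(D) = D + D² + D*(-13 + D)/(-5 + D) (H(D) = (D² + ((-13 + D)/(-5 + D))*D) + D = (D² + D*(-13 + D)/(-5 + D)) + D = D + D² + D*(-13 + D)/(-5 + D))
H((1/(123 - 307) + 213)*(-416 - 51))/(-831937) = (((1/(123 - 307) + 213)*(-416 - 51))*(-18 + ((1/(123 - 307) + 213)*(-416 - 51))² - 3*(1/(123 - 307) + 213)*(-416 - 51))/(-5 + (1/(123 - 307) + 213)*(-416 - 51)))/(-831937) = (((1/(-184) + 213)*(-467))*(-18 + ((1/(-184) + 213)*(-467))² - 3*(1/(-184) + 213)*(-467))/(-5 + (1/(-184) + 213)*(-467)))*(-1/831937) = (((-1/184 + 213)*(-467))*(-18 + ((-1/184 + 213)*(-467))² - 3*(-1/184 + 213)*(-467))/(-5 + (-1/184 + 213)*(-467)))*(-1/831937) = (((39191/184)*(-467))*(-18 + ((39191/184)*(-467))² - 117573*(-467)/184)/(-5 + (39191/184)*(-467)))*(-1/831937) = -18302197*(-18 + (-18302197/184)² - 3*(-18302197/184))/(184*(-5 - 18302197/184))*(-1/831937) = -18302197*(-18 + 334970415026809/33856 + 54906591/184)/(184*(-18303117/184))*(-1/831937) = -18302197/184*(-184/18303117)*334980517230145/33856*(-1/831937) = (6130879417508008128565/619670329152)*(-1/831937) = -6130879417508008128565/515526674623727424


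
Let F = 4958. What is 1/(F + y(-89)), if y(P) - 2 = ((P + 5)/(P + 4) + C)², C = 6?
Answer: 7225/36188836 ≈ 0.00019965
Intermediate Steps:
y(P) = 2 + (6 + (5 + P)/(4 + P))² (y(P) = 2 + ((P + 5)/(P + 4) + 6)² = 2 + ((5 + P)/(4 + P) + 6)² = 2 + (6 + (5 + P)/(4 + P))²)
1/(F + y(-89)) = 1/(4958 + (2 + (29 + 7*(-89))²/(4 - 89)²)) = 1/(4958 + (2 + (29 - 623)²/(-85)²)) = 1/(4958 + (2 + (1/7225)*(-594)²)) = 1/(4958 + (2 + (1/7225)*352836)) = 1/(4958 + (2 + 352836/7225)) = 1/(4958 + 367286/7225) = 1/(36188836/7225) = 7225/36188836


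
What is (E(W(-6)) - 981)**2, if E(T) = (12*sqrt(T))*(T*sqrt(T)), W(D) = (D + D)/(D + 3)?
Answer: 622521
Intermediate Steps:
W(D) = 2*D/(3 + D) (W(D) = (2*D)/(3 + D) = 2*D/(3 + D))
E(T) = 12*T**2 (E(T) = (12*sqrt(T))*T**(3/2) = 12*T**2)
(E(W(-6)) - 981)**2 = (12*(2*(-6)/(3 - 6))**2 - 981)**2 = (12*(2*(-6)/(-3))**2 - 981)**2 = (12*(2*(-6)*(-1/3))**2 - 981)**2 = (12*4**2 - 981)**2 = (12*16 - 981)**2 = (192 - 981)**2 = (-789)**2 = 622521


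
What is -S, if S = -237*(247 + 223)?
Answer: 111390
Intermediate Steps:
S = -111390 (S = -237*470 = -111390)
-S = -1*(-111390) = 111390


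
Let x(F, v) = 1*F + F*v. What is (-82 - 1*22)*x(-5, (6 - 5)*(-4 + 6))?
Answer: 1560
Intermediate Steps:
x(F, v) = F + F*v
(-82 - 1*22)*x(-5, (6 - 5)*(-4 + 6)) = (-82 - 1*22)*(-5*(1 + (6 - 5)*(-4 + 6))) = (-82 - 22)*(-5*(1 + 1*2)) = -(-520)*(1 + 2) = -(-520)*3 = -104*(-15) = 1560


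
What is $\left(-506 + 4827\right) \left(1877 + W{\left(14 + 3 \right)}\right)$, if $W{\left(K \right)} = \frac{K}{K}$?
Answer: $8114838$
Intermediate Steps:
$W{\left(K \right)} = 1$
$\left(-506 + 4827\right) \left(1877 + W{\left(14 + 3 \right)}\right) = \left(-506 + 4827\right) \left(1877 + 1\right) = 4321 \cdot 1878 = 8114838$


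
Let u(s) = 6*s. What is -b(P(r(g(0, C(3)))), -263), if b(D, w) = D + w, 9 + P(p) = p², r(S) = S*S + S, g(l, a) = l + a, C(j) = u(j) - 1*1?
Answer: -93364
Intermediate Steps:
C(j) = -1 + 6*j (C(j) = 6*j - 1*1 = 6*j - 1 = -1 + 6*j)
g(l, a) = a + l
r(S) = S + S² (r(S) = S² + S = S + S²)
P(p) = -9 + p²
-b(P(r(g(0, C(3)))), -263) = -((-9 + (((-1 + 6*3) + 0)*(1 + ((-1 + 6*3) + 0)))²) - 263) = -((-9 + (((-1 + 18) + 0)*(1 + ((-1 + 18) + 0)))²) - 263) = -((-9 + ((17 + 0)*(1 + (17 + 0)))²) - 263) = -((-9 + (17*(1 + 17))²) - 263) = -((-9 + (17*18)²) - 263) = -((-9 + 306²) - 263) = -((-9 + 93636) - 263) = -(93627 - 263) = -1*93364 = -93364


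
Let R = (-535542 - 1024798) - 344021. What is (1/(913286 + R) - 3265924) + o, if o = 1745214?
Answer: -1507137663251/991075 ≈ -1.5207e+6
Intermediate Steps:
R = -1904361 (R = -1560340 - 344021 = -1904361)
(1/(913286 + R) - 3265924) + o = (1/(913286 - 1904361) - 3265924) + 1745214 = (1/(-991075) - 3265924) + 1745214 = (-1/991075 - 3265924) + 1745214 = -3236775628301/991075 + 1745214 = -1507137663251/991075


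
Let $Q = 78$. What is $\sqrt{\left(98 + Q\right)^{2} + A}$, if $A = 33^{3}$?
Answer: $11 \sqrt{553} \approx 258.68$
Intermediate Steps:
$A = 35937$
$\sqrt{\left(98 + Q\right)^{2} + A} = \sqrt{\left(98 + 78\right)^{2} + 35937} = \sqrt{176^{2} + 35937} = \sqrt{30976 + 35937} = \sqrt{66913} = 11 \sqrt{553}$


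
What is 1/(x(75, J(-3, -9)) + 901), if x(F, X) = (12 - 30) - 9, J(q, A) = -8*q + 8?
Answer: 1/874 ≈ 0.0011442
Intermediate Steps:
J(q, A) = 8 - 8*q
x(F, X) = -27 (x(F, X) = -18 - 9 = -27)
1/(x(75, J(-3, -9)) + 901) = 1/(-27 + 901) = 1/874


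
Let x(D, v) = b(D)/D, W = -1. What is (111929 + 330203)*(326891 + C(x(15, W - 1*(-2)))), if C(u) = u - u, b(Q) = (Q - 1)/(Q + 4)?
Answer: 144528971612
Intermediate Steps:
b(Q) = (-1 + Q)/(4 + Q)
x(D, v) = (-1 + D)/(D*(4 + D)) (x(D, v) = ((-1 + D)/(4 + D))/D = (-1 + D)/(D*(4 + D)))
C(u) = 0
(111929 + 330203)*(326891 + C(x(15, W - 1*(-2)))) = (111929 + 330203)*(326891 + 0) = 442132*326891 = 144528971612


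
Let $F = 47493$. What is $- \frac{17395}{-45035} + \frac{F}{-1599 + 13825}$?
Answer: $\frac{470303705}{110119582} \approx 4.2708$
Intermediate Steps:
$- \frac{17395}{-45035} + \frac{F}{-1599 + 13825} = - \frac{17395}{-45035} + \frac{47493}{-1599 + 13825} = \left(-17395\right) \left(- \frac{1}{45035}\right) + \frac{47493}{12226} = \frac{3479}{9007} + 47493 \cdot \frac{1}{12226} = \frac{3479}{9007} + \frac{47493}{12226} = \frac{470303705}{110119582}$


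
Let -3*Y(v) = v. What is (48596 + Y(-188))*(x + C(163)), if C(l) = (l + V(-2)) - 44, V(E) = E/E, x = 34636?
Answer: 5073541856/3 ≈ 1.6912e+9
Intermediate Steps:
Y(v) = -v/3
V(E) = 1
C(l) = -43 + l (C(l) = (l + 1) - 44 = (1 + l) - 44 = -43 + l)
(48596 + Y(-188))*(x + C(163)) = (48596 - ⅓*(-188))*(34636 + (-43 + 163)) = (48596 + 188/3)*(34636 + 120) = (145976/3)*34756 = 5073541856/3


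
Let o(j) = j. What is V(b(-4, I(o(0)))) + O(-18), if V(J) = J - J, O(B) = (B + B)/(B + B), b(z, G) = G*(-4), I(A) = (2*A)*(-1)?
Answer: 1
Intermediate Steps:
I(A) = -2*A
b(z, G) = -4*G
O(B) = 1 (O(B) = (2*B)/((2*B)) = (2*B)*(1/(2*B)) = 1)
V(J) = 0
V(b(-4, I(o(0)))) + O(-18) = 0 + 1 = 1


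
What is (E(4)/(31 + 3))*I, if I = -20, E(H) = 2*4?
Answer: -80/17 ≈ -4.7059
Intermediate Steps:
E(H) = 8
(E(4)/(31 + 3))*I = (8/(31 + 3))*(-20) = (8/34)*(-20) = (8*(1/34))*(-20) = (4/17)*(-20) = -80/17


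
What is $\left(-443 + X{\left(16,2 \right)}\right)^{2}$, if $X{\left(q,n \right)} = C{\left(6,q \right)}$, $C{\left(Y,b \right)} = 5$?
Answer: $191844$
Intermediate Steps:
$X{\left(q,n \right)} = 5$
$\left(-443 + X{\left(16,2 \right)}\right)^{2} = \left(-443 + 5\right)^{2} = \left(-438\right)^{2} = 191844$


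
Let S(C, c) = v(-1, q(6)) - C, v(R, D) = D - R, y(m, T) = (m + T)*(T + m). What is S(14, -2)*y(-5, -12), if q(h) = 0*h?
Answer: -3757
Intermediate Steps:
q(h) = 0
y(m, T) = (T + m)**2 (y(m, T) = (T + m)*(T + m) = (T + m)**2)
S(C, c) = 1 - C (S(C, c) = (0 - 1*(-1)) - C = (0 + 1) - C = 1 - C)
S(14, -2)*y(-5, -12) = (1 - 1*14)*(-12 - 5)**2 = (1 - 14)*(-17)**2 = -13*289 = -3757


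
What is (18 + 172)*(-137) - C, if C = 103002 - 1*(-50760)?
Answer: -179792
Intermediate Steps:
C = 153762 (C = 103002 + 50760 = 153762)
(18 + 172)*(-137) - C = (18 + 172)*(-137) - 1*153762 = 190*(-137) - 153762 = -26030 - 153762 = -179792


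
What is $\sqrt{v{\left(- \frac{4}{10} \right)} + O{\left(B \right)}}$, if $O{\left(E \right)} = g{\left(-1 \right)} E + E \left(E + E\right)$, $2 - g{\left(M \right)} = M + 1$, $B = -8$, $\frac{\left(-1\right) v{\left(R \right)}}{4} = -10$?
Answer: $2 \sqrt{38} \approx 12.329$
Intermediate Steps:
$v{\left(R \right)} = 40$ ($v{\left(R \right)} = \left(-4\right) \left(-10\right) = 40$)
$g{\left(M \right)} = 1 - M$ ($g{\left(M \right)} = 2 - \left(M + 1\right) = 2 - \left(1 + M\right) = 1 - M$)
$O{\left(E \right)} = 2 E + 2 E^{2}$ ($O{\left(E \right)} = \left(1 - -1\right) E + E \left(E + E\right) = \left(1 + 1\right) E + E 2 E = 2 E + 2 E^{2}$)
$\sqrt{v{\left(- \frac{4}{10} \right)} + O{\left(B \right)}} = \sqrt{40 + 2 \left(-8\right) \left(1 - 8\right)} = \sqrt{40 + 2 \left(-8\right) \left(-7\right)} = \sqrt{40 + 112} = \sqrt{152} = 2 \sqrt{38}$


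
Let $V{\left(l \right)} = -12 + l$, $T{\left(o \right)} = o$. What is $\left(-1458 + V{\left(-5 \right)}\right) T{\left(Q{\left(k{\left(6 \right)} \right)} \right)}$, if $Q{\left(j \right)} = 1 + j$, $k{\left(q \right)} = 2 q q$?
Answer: $-107675$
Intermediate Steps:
$k{\left(q \right)} = 2 q^{2}$
$\left(-1458 + V{\left(-5 \right)}\right) T{\left(Q{\left(k{\left(6 \right)} \right)} \right)} = \left(-1458 - 17\right) \left(1 + 2 \cdot 6^{2}\right) = \left(-1458 - 17\right) \left(1 + 2 \cdot 36\right) = - 1475 \left(1 + 72\right) = \left(-1475\right) 73 = -107675$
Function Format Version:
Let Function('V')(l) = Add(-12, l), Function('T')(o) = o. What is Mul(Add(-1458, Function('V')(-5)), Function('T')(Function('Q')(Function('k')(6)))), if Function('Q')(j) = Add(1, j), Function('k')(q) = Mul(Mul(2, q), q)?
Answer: -107675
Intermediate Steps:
Function('k')(q) = Mul(2, Pow(q, 2))
Mul(Add(-1458, Function('V')(-5)), Function('T')(Function('Q')(Function('k')(6)))) = Mul(Add(-1458, Add(-12, -5)), Add(1, Mul(2, Pow(6, 2)))) = Mul(Add(-1458, -17), Add(1, Mul(2, 36))) = Mul(-1475, Add(1, 72)) = Mul(-1475, 73) = -107675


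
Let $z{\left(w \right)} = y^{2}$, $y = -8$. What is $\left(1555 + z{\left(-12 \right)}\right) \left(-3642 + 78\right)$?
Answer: $-5770116$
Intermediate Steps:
$z{\left(w \right)} = 64$ ($z{\left(w \right)} = \left(-8\right)^{2} = 64$)
$\left(1555 + z{\left(-12 \right)}\right) \left(-3642 + 78\right) = \left(1555 + 64\right) \left(-3642 + 78\right) = 1619 \left(-3564\right) = -5770116$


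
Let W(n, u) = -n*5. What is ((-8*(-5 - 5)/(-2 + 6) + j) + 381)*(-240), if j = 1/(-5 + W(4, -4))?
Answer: -481152/5 ≈ -96230.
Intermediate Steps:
W(n, u) = -5*n
j = -1/25 (j = 1/(-5 - 5*4) = 1/(-5 - 20) = 1/(-25) = -1/25 ≈ -0.040000)
((-8*(-5 - 5)/(-2 + 6) + j) + 381)*(-240) = ((-8*(-5 - 5)/(-2 + 6) - 1/25) + 381)*(-240) = ((-(-80)/4 - 1/25) + 381)*(-240) = ((-8*(-5/2) - 1/25) + 381)*(-240) = ((20 - 1/25) + 381)*(-240) = (499/25 + 381)*(-240) = (10024/25)*(-240) = -481152/5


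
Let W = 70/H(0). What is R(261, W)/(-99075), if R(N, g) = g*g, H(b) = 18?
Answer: -49/321003 ≈ -0.00015265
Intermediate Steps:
W = 35/9 (W = 70/18 = 70*(1/18) = 35/9 ≈ 3.8889)
R(N, g) = g**2
R(261, W)/(-99075) = (35/9)**2/(-99075) = (1225/81)*(-1/99075) = -49/321003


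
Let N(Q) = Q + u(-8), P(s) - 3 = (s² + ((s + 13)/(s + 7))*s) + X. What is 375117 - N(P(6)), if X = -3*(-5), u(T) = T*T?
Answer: 4874873/13 ≈ 3.7499e+5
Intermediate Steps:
u(T) = T²
X = 15
P(s) = 18 + s² + s*(13 + s)/(7 + s) (P(s) = 3 + ((s² + ((s + 13)/(s + 7))*s) + 15) = 3 + ((s² + ((13 + s)/(7 + s))*s) + 15) = 3 + ((s² + s*(13 + s)/(7 + s)) + 15) = 3 + (15 + s² + s*(13 + s)/(7 + s)) = 18 + s² + s*(13 + s)/(7 + s))
N(Q) = 64 + Q (N(Q) = Q + (-8)² = Q + 64 = 64 + Q)
375117 - N(P(6)) = 375117 - (64 + (126 + 6³ + 8*6² + 31*6)/(7 + 6)) = 375117 - (64 + (126 + 216 + 8*36 + 186)/13) = 375117 - (64 + (126 + 216 + 288 + 186)/13) = 375117 - (64 + (1/13)*816) = 375117 - (64 + 816/13) = 375117 - 1*1648/13 = 375117 - 1648/13 = 4874873/13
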